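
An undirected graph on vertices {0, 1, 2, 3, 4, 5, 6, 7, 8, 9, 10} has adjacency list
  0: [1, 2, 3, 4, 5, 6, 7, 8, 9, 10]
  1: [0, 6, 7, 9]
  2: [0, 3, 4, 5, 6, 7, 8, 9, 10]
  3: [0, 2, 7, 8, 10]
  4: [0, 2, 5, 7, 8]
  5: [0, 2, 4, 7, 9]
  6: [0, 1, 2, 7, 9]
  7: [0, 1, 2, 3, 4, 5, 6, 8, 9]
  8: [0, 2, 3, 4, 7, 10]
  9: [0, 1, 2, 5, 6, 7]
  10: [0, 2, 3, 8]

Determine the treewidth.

A width-4 tree decomposition is:
Bags: B1 = {0, 2, 5, 7, 9}  B2 = {0, 2, 6, 7, 9}  B3 = {0, 1, 6, 7, 9}  B4 = {0, 2, 4, 5, 7}  B5 = {0, 2, 4, 7, 8}  B6 = {0, 2, 3, 7, 8}  B7 = {0, 2, 3, 8, 10}
Tree: B1–B2, B2–B3, B1–B4, B4–B5, B5–B6, B6–B7
The largest bag has 5 vertices, giving width 4; this decomposition certifies tw(G) ≤ 4. For the lower bound, the 5 vertices {0, 1, 6, 7, 9} are pairwise adjacent, and any tree decomposition puts a clique entirely inside one bag — forcing width ≥ 4. The upper and lower bounds meet at 4, so that is the treewidth.

4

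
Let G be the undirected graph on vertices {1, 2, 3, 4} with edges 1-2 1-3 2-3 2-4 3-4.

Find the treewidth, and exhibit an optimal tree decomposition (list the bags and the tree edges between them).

Treewidth 2.
One optimal decomposition is:
Bags: B1 = {2, 3, 4}  B2 = {1, 2, 3}
Tree: B1–B2

Every bag has size at most 3, so the width is 3 − 1 = 2 and tw(G) ≤ 2. On the other hand G contains the 3-clique {1, 2, 3}. A clique must lie in a single bag of any decomposition, so no decomposition can have width below 2. Hence tw(G) = 2 exactly.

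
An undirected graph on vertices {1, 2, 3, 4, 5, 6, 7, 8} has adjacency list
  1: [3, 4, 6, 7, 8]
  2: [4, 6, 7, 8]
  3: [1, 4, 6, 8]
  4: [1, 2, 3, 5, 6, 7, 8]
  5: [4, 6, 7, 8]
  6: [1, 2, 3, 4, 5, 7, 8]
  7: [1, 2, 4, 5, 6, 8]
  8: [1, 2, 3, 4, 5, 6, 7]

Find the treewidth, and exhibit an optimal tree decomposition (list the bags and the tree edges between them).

Treewidth 4.
Bags: B1 = {2, 4, 6, 7, 8}  B2 = {1, 4, 6, 7, 8}  B3 = {1, 3, 4, 6, 8}  B4 = {4, 5, 6, 7, 8}
Tree: B1–B2, B2–B3, B1–B4

The largest bag has 5 vertices, giving width 4; this decomposition certifies tw(G) ≤ 4. On the other hand G contains the 5-clique {1, 3, 4, 6, 8}. A clique must lie in a single bag of any decomposition, so no decomposition can have width below 4. Hence tw(G) = 4 exactly.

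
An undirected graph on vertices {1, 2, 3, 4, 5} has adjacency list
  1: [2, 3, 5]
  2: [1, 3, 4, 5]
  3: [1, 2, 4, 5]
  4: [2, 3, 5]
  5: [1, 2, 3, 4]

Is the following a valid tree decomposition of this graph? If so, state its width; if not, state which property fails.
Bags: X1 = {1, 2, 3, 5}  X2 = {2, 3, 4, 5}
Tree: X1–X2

Yes; width 3.

Checking the three conditions: (i) the bags cover all of {1, 2, 3, 4, 5}; (ii) for each edge, some bag contains both endpoints; (iii) the bags containing any fixed vertex form a subtree. All hold, so the decomposition is valid with width 4 − 1 = 3.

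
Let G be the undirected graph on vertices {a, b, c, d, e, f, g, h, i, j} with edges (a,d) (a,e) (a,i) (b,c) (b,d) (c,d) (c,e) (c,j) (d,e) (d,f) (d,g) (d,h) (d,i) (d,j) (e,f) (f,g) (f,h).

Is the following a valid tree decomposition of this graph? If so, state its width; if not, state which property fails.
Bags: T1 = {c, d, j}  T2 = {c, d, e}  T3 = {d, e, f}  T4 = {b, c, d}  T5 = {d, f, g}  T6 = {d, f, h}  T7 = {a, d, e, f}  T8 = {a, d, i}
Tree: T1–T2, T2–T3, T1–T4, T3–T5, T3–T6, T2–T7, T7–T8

No — bags containing vertex f are not connected in the tree.

A tree decomposition must satisfy three properties: every vertex lies in some bag; for every edge, both endpoints lie together in some bag; and for every vertex, the bags containing it form a connected subtree. Here bags containing vertex f are not connected in the tree, so the decomposition is invalid.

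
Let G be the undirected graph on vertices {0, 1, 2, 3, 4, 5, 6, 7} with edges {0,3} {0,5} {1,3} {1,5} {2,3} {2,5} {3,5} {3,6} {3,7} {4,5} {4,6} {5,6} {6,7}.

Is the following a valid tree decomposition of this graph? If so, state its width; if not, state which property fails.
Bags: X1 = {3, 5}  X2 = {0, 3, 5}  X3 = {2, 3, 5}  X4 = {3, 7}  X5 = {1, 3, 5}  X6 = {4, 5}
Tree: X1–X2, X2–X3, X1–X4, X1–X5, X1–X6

No — vertex 6 appears in no bag.

A tree decomposition must satisfy three properties: every vertex lies in some bag; for every edge, both endpoints lie together in some bag; and for every vertex, the bags containing it form a connected subtree. Here vertex 6 appears in no bag, so the decomposition is invalid.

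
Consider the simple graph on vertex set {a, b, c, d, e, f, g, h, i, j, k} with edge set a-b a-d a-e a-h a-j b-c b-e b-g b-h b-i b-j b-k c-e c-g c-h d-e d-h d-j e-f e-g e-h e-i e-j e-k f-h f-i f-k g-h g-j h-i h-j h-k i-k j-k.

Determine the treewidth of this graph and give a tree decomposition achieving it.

Every bag has size at most 5, so the width is 5 − 1 = 4 and tw(G) ≤ 4. Conversely, {a, d, e, h, j} is a clique of size 5, and the vertices of any clique must share a bag in every tree decomposition; so some bag has ≥ 5 vertices and tw(G) ≥ 4. Combining the bounds, tw(G) = 4.

Treewidth 4.
One such decomposition:
Bags: B1 = {b, e, h, j, k}  B2 = {a, b, e, h, j}  B3 = {b, e, h, i, k}  B4 = {b, e, g, h, j}  B5 = {b, c, e, g, h}  B6 = {a, d, e, h, j}  B7 = {e, f, h, i, k}
Tree: B1–B2, B1–B3, B2–B4, B4–B5, B2–B6, B3–B7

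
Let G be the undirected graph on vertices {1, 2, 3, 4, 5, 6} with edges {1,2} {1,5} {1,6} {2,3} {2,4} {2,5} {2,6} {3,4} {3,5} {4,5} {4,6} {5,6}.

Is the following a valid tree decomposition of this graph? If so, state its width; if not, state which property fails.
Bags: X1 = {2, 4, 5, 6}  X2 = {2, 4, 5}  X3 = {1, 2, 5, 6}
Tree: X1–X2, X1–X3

No — vertex 3 appears in no bag.

A tree decomposition must satisfy three properties: every vertex lies in some bag; for every edge, both endpoints lie together in some bag; and for every vertex, the bags containing it form a connected subtree. Here vertex 3 appears in no bag, so the decomposition is invalid.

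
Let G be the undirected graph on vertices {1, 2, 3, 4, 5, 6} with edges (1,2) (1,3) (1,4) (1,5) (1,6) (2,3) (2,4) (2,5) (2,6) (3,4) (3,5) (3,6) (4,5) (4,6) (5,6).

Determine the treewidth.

A width-5 tree decomposition is:
Bags: B1 = {1, 2, 3, 4, 5, 6}
Tree: (single bag)
A single bag containing all 6 vertices is trivially a valid decomposition of width 5. For the lower bound, the 6 vertices {1, 2, 3, 4, 5, 6} are pairwise adjacent, and any tree decomposition puts a clique entirely inside one bag — forcing width ≥ 5. Hence tw(G) = 5 exactly.

5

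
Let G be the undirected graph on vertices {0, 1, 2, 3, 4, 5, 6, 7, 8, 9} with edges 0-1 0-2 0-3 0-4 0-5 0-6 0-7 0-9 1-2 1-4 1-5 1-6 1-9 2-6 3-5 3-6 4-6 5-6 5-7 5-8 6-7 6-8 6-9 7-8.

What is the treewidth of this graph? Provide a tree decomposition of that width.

Each bag holds 4 vertices, so the decomposition has width 3, which upper-bounds the treewidth. On the other hand G contains the 4-clique {0, 1, 6, 9}. A clique must lie in a single bag of any decomposition, so no decomposition can have width below 3. Combining the bounds, tw(G) = 3.

Treewidth 3.
One optimal decomposition is:
Bags: B1 = {5, 6, 7, 8}  B2 = {0, 5, 6, 7}  B3 = {0, 1, 5, 6}  B4 = {0, 1, 6, 9}  B5 = {0, 1, 2, 6}  B6 = {0, 3, 5, 6}  B7 = {0, 1, 4, 6}
Tree: B1–B2, B2–B3, B3–B4, B4–B5, B2–B6, B5–B7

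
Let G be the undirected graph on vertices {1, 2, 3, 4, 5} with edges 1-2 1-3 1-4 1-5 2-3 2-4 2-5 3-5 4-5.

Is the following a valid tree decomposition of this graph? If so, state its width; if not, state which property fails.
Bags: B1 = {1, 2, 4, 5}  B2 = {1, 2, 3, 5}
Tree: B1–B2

Checking the three conditions: (i) the bags cover all of {1, 2, 3, 4, 5}; (ii) for each edge, some bag contains both endpoints; (iii) the bags containing any fixed vertex form a subtree. All hold, so the decomposition is valid with width 4 − 1 = 3.

Yes; width 3.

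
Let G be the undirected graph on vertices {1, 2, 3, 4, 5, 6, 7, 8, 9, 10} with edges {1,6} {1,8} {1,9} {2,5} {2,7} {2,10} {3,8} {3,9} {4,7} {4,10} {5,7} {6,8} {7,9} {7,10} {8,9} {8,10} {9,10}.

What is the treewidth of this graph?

2

A width-2 tree decomposition is:
Bags: B1 = {4, 7, 10}  B2 = {7, 9, 10}  B3 = {8, 9, 10}  B4 = {2, 7, 10}  B5 = {2, 5, 7}  B6 = {3, 8, 9}  B7 = {1, 8, 9}  B8 = {1, 6, 8}
Tree: B1–B2, B2–B3, B1–B4, B4–B5, B3–B6, B6–B7, B7–B8
Each bag holds 3 vertices, so the decomposition has width 2, which upper-bounds the treewidth. On the other hand G contains the 3-clique {1, 8, 9}. A clique must lie in a single bag of any decomposition, so no decomposition can have width below 2. Combining the bounds, tw(G) = 2.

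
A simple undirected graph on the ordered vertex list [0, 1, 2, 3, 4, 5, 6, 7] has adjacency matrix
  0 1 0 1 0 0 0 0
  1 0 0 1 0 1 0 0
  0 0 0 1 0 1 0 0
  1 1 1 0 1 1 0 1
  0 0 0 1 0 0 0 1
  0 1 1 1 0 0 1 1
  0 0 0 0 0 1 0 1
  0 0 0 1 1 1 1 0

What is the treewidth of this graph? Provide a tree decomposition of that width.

Treewidth 2.
One optimal decomposition is:
Bags: B1 = {1, 3, 5}  B2 = {3, 5, 7}  B3 = {3, 4, 7}  B4 = {0, 1, 3}  B5 = {5, 6, 7}  B6 = {2, 3, 5}
Tree: B1–B2, B2–B3, B1–B4, B2–B5, B2–B6

Every bag has size at most 3, so the width is 3 − 1 = 2 and tw(G) ≤ 2. On the other hand G contains the 3-clique {0, 1, 3}. A clique must lie in a single bag of any decomposition, so no decomposition can have width below 2. Hence tw(G) = 2 exactly.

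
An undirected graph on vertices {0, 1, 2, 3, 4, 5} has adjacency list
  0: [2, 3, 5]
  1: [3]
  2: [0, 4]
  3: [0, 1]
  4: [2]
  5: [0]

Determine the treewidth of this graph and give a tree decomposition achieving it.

Each bag holds 2 vertices, so the decomposition has width 1, which upper-bounds the treewidth. Any graph with an edge has treewidth ≥ 1, and G has the edge 1–3. Hence tw(G) = 1 exactly.

Treewidth 1.
One such decomposition:
Bags: B1 = {1, 3}  B2 = {0, 3}  B3 = {0, 5}  B4 = {0, 2}  B5 = {2, 4}
Tree: B1–B2, B2–B3, B2–B4, B4–B5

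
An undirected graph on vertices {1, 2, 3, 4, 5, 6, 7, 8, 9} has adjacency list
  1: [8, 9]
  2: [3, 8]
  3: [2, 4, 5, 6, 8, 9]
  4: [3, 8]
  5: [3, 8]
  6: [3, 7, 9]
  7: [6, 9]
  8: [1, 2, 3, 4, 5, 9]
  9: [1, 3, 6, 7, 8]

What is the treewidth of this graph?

A width-2 tree decomposition is:
Bags: B1 = {3, 6, 9}  B2 = {3, 8, 9}  B3 = {3, 5, 8}  B4 = {3, 4, 8}  B5 = {1, 8, 9}  B6 = {2, 3, 8}  B7 = {6, 7, 9}
Tree: B1–B2, B2–B3, B3–B4, B2–B5, B2–B6, B1–B7
Each bag holds 3 vertices, so the decomposition has width 2, which upper-bounds the treewidth. For the lower bound, the 3 vertices {1, 8, 9} are pairwise adjacent, and any tree decomposition puts a clique entirely inside one bag — forcing width ≥ 2. The upper and lower bounds meet at 2, so that is the treewidth.

2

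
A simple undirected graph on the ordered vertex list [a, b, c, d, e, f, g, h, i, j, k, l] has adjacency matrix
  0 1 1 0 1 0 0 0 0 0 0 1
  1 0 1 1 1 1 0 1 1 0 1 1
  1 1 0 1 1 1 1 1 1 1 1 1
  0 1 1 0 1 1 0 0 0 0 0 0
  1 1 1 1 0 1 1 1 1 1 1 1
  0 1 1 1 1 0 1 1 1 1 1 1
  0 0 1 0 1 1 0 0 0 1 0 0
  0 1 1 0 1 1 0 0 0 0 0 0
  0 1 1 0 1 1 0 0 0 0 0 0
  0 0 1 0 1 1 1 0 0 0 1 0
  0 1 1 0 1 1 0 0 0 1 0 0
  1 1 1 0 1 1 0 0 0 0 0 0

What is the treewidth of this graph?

4

A width-4 tree decomposition is:
Bags: B1 = {b, c, e, f, k}  B2 = {c, e, f, j, k}  B3 = {b, c, e, f, l}  B4 = {a, b, c, e, l}  B5 = {c, e, f, g, j}  B6 = {b, c, e, f, h}  B7 = {b, c, e, f, i}  B8 = {b, c, d, e, f}
Tree: B1–B2, B1–B3, B3–B4, B2–B5, B1–B6, B6–B7, B7–B8
The largest bag has 5 vertices, giving width 4; this decomposition certifies tw(G) ≤ 4. For the lower bound, the 5 vertices {a, b, c, e, l} are pairwise adjacent, and any tree decomposition puts a clique entirely inside one bag — forcing width ≥ 4. The upper and lower bounds meet at 4, so that is the treewidth.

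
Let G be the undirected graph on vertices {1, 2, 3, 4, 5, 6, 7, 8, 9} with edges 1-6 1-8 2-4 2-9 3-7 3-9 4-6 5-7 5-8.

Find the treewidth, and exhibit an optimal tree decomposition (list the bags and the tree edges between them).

Each bag holds 3 vertices, so the decomposition has width 2, which upper-bounds the treewidth. The edges 4–2–9–3–7–5–8–1–6–4 form a cycle, so G is not a tree and its treewidth is at least 2. The upper and lower bounds meet at 2, so that is the treewidth.

Treewidth 2.
Bags: B1 = {2, 4, 9}  B2 = {3, 4, 9}  B3 = {3, 4, 7}  B4 = {4, 5, 7}  B5 = {4, 5, 8}  B6 = {1, 4, 8}  B7 = {1, 4, 6}
Tree: B1–B2, B2–B3, B3–B4, B4–B5, B5–B6, B6–B7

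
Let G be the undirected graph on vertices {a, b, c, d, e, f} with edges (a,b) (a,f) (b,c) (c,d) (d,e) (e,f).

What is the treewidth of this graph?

2

A width-2 tree decomposition is:
Bags: B1 = {a, b, c}  B2 = {a, c, d}  B3 = {a, d, e}  B4 = {a, e, f}
Tree: B1–B2, B2–B3, B3–B4
Each bag holds 3 vertices, so the decomposition has width 2, which upper-bounds the treewidth. For the lower bound, G contains the cycle a–b–c–d–e–f–a, so G is not a forest; only forests have treewidth ≤ 1, hence tw(G) ≥ 2. Hence tw(G) = 2 exactly.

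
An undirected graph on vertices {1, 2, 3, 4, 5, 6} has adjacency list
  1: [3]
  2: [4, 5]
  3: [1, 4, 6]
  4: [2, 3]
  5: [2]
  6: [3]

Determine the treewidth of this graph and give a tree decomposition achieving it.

Each bag holds 2 vertices, so the decomposition has width 1, which upper-bounds the treewidth. G has an edge, so its treewidth is at least 1. Therefore the treewidth is 1.

Treewidth 1.
One optimal decomposition is:
Bags: B1 = {3, 4}  B2 = {1, 3}  B3 = {2, 4}  B4 = {3, 6}  B5 = {2, 5}
Tree: B1–B2, B1–B3, B2–B4, B3–B5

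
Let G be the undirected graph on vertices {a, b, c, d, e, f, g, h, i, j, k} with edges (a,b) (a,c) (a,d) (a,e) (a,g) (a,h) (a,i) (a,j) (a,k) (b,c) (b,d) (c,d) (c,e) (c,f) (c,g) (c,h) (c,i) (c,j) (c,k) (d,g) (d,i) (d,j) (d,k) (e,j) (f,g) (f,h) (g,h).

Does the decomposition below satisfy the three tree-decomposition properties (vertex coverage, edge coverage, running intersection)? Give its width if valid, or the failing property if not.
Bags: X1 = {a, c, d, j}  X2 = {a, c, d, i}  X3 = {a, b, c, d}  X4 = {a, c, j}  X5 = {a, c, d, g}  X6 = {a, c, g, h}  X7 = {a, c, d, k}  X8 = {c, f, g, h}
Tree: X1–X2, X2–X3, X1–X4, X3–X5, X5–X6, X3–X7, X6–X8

A tree decomposition must satisfy three properties: every vertex lies in some bag; for every edge, both endpoints lie together in some bag; and for every vertex, the bags containing it form a connected subtree. Here vertex e appears in no bag, so the decomposition is invalid.

No — vertex e appears in no bag.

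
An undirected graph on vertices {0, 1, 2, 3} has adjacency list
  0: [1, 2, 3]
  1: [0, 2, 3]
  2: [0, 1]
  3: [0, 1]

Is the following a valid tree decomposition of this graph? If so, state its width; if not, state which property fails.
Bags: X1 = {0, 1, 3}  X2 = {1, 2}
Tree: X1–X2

No — edge (0,2) lies in no bag.

A tree decomposition must satisfy three properties: every vertex lies in some bag; for every edge, both endpoints lie together in some bag; and for every vertex, the bags containing it form a connected subtree. Here edge (0,2) lies in no bag, so the decomposition is invalid.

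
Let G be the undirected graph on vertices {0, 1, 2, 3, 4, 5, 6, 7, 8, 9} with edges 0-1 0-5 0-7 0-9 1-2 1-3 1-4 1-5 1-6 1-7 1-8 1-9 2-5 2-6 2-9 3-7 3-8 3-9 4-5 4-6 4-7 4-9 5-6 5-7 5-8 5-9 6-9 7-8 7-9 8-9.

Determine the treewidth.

A width-4 tree decomposition is:
Bags: B1 = {1, 4, 5, 7, 9}  B2 = {1, 5, 7, 8, 9}  B3 = {0, 1, 5, 7, 9}  B4 = {1, 3, 7, 8, 9}  B5 = {1, 4, 5, 6, 9}  B6 = {1, 2, 5, 6, 9}
Tree: B1–B2, B1–B3, B2–B4, B1–B5, B5–B6
Every bag has size at most 5, so the width is 5 − 1 = 4 and tw(G) ≤ 4. For the lower bound, the 5 vertices {1, 3, 7, 8, 9} are pairwise adjacent, and any tree decomposition puts a clique entirely inside one bag — forcing width ≥ 4. The upper and lower bounds meet at 4, so that is the treewidth.

4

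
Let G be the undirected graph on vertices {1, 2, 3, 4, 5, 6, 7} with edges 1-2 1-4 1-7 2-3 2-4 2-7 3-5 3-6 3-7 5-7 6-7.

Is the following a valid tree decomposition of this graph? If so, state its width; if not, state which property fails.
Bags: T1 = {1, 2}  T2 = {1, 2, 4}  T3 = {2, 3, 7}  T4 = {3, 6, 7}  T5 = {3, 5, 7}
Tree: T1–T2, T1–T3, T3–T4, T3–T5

No — edge (7,1) lies in no bag.

A tree decomposition must satisfy three properties: every vertex lies in some bag; for every edge, both endpoints lie together in some bag; and for every vertex, the bags containing it form a connected subtree. Here edge (7,1) lies in no bag, so the decomposition is invalid.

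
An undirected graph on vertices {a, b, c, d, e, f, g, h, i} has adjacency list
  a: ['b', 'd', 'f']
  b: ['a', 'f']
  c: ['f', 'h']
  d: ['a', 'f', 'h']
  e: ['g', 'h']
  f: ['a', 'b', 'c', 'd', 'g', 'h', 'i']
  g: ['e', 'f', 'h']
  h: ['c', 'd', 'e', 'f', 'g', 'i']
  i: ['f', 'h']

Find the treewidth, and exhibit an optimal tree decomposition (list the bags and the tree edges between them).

Treewidth 2.
Bags: B1 = {d, f, h}  B2 = {f, h, i}  B3 = {c, f, h}  B4 = {f, g, h}  B5 = {e, g, h}  B6 = {a, d, f}  B7 = {a, b, f}
Tree: B1–B2, B1–B3, B2–B4, B4–B5, B1–B6, B6–B7

Every bag has size at most 3, so the width is 3 − 1 = 2 and tw(G) ≤ 2. For the lower bound, the 3 vertices {e, g, h} are pairwise adjacent, and any tree decomposition puts a clique entirely inside one bag — forcing width ≥ 2. Hence tw(G) = 2 exactly.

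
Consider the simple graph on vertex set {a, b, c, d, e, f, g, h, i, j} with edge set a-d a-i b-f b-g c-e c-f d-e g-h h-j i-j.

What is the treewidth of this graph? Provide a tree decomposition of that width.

Every bag has size at most 3, so the width is 3 − 1 = 2 and tw(G) ≤ 2. Since f–b–g–h–j–i–a–d–e–c–f is a cycle in G, G is not acyclic. Forests are exactly the graphs of treewidth ≤ 1, so tw(G) ≥ 2. Hence tw(G) = 2 exactly.

Treewidth 2.
One optimal decomposition is:
Bags: B1 = {b, f, g}  B2 = {f, g, h}  B3 = {f, h, j}  B4 = {f, i, j}  B5 = {a, f, i}  B6 = {a, d, f}  B7 = {d, e, f}  B8 = {c, e, f}
Tree: B1–B2, B2–B3, B3–B4, B4–B5, B5–B6, B6–B7, B7–B8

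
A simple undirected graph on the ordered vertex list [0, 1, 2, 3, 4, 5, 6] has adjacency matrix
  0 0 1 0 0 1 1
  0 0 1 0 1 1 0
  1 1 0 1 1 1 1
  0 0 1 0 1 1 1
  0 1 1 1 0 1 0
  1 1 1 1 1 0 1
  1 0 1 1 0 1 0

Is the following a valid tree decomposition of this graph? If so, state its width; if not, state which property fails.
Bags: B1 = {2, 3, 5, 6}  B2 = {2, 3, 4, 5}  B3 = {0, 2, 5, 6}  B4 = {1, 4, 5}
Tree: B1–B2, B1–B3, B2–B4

No — edge (2,1) lies in no bag.

A tree decomposition must satisfy three properties: every vertex lies in some bag; for every edge, both endpoints lie together in some bag; and for every vertex, the bags containing it form a connected subtree. Here edge (2,1) lies in no bag, so the decomposition is invalid.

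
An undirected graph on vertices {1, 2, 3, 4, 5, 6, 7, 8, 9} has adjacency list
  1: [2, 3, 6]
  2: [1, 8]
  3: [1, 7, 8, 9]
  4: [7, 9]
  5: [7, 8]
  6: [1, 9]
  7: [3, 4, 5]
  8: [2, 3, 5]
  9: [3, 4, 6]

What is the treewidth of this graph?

3

A width-3 tree decomposition is:
Bags: B1 = {1, 2, 6, 9}  B2 = {1, 2, 3, 9}  B3 = {2, 3, 8, 9}  B4 = {3, 4, 8, 9}  B5 = {3, 4, 7, 8}  B6 = {4, 5, 7, 8}
Tree: B1–B2, B2–B3, B3–B4, B4–B5, B5–B6
Each bag holds 4 vertices, so the decomposition has width 3, which upper-bounds the treewidth. For the lower bound: the 4 vertex sets {1,2,6}, {9}, {3}, {4,5,7,8} are disjoint, each induces a connected subgraph, and every pair is joined by at least one edge of G. Contracting each set to a single vertex therefore yields K_{4} as a minor, and since treewidth is minor-monotone, tw(G) ≥ tw(K_{4}) = 3. The upper and lower bounds meet at 3, so that is the treewidth.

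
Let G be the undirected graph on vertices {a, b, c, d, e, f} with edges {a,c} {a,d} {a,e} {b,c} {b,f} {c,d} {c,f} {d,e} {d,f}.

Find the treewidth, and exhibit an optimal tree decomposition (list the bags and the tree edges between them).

Treewidth 2.
One such decomposition:
Bags: B1 = {a, c, d}  B2 = {a, d, e}  B3 = {c, d, f}  B4 = {b, c, f}
Tree: B1–B2, B1–B3, B3–B4

Each bag holds 3 vertices, so the decomposition has width 2, which upper-bounds the treewidth. On the other hand G contains the 3-clique {a, d, e}. A clique must lie in a single bag of any decomposition, so no decomposition can have width below 2. Hence tw(G) = 2 exactly.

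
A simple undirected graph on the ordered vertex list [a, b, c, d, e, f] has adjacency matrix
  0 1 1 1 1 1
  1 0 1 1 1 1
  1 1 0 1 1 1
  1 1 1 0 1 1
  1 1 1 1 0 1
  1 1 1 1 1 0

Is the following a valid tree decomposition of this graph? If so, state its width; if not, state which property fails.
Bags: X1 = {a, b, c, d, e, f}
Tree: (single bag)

Yes; width 5.

Vertex coverage: the bags together contain {a, b, c, d, e, f}, the full vertex set. Edge coverage: each edge of G has both endpoints in at least one bag. Running intersection: for every vertex, the bags containing it form a connected subtree. All three properties hold, so this is a valid tree decomposition of width max|bag| − 1 = 5, and hence tw(G) ≤ 5.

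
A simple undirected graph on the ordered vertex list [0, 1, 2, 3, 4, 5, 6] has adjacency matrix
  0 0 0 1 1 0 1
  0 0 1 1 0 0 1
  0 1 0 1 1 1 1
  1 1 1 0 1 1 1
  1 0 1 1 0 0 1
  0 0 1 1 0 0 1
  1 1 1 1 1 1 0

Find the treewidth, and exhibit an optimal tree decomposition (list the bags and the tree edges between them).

Each bag holds 4 vertices, so the decomposition has width 3, which upper-bounds the treewidth. Conversely, {0, 3, 4, 6} is a clique of size 4, and the vertices of any clique must share a bag in every tree decomposition; so some bag has ≥ 4 vertices and tw(G) ≥ 3. Therefore the treewidth is 3.

Treewidth 3.
One optimal decomposition is:
Bags: B1 = {2, 3, 4, 6}  B2 = {2, 3, 5, 6}  B3 = {0, 3, 4, 6}  B4 = {1, 2, 3, 6}
Tree: B1–B2, B1–B3, B1–B4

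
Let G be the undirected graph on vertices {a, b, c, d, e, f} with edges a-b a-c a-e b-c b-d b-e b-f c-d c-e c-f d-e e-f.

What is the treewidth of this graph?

3

A width-3 tree decomposition is:
Bags: B1 = {b, c, e, f}  B2 = {b, c, d, e}  B3 = {a, b, c, e}
Tree: B1–B2, B2–B3
Every bag has size at most 4, so the width is 4 − 1 = 3 and tw(G) ≤ 3. Conversely, {b, c, d, e} is a clique of size 4, and the vertices of any clique must share a bag in every tree decomposition; so some bag has ≥ 4 vertices and tw(G) ≥ 3. The upper and lower bounds meet at 3, so that is the treewidth.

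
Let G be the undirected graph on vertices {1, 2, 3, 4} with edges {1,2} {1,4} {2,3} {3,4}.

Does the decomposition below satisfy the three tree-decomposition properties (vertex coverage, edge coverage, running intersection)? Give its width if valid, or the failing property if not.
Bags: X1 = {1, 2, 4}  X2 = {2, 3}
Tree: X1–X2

No — edge (4,3) lies in no bag.

A tree decomposition must satisfy three properties: every vertex lies in some bag; for every edge, both endpoints lie together in some bag; and for every vertex, the bags containing it form a connected subtree. Here edge (4,3) lies in no bag, so the decomposition is invalid.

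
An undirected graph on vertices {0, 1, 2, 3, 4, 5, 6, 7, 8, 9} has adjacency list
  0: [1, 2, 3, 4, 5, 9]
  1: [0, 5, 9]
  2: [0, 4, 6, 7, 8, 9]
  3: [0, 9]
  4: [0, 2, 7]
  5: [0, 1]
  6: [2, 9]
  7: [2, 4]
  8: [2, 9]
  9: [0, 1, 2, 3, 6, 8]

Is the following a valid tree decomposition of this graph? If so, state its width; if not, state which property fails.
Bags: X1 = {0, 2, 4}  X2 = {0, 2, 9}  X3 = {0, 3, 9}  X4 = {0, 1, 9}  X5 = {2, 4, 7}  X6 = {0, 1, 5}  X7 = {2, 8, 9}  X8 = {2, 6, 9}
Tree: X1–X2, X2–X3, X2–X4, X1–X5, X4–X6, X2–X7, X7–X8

Yes; width 2.

Vertex coverage: the bags together contain {0, 1, 2, 3, 4, 5, 6, 7, 8, 9}, the full vertex set. Edge coverage: each edge of G has both endpoints in at least one bag. Running intersection: for every vertex, the bags containing it form a connected subtree. All three properties hold, so this is a valid tree decomposition of width max|bag| − 1 = 2, and hence tw(G) ≤ 2.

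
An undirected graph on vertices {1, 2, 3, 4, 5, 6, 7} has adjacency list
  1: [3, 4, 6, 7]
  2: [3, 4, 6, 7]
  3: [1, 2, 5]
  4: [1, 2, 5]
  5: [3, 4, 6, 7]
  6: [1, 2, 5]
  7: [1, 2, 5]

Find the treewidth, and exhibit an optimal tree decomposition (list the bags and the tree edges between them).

The largest bag has 4 vertices, giving width 3; this decomposition certifies tw(G) ≤ 3. For the lower bound: the 4 vertex sets {5,7}, {2,4}, {1}, {6} are disjoint, each induces a connected subgraph, and every pair is joined by at least one edge of G. Contracting each set to a single vertex therefore yields K_{4} as a minor, and since treewidth is minor-monotone, tw(G) ≥ tw(K_{4}) = 3. The upper and lower bounds meet at 3, so that is the treewidth.

Treewidth 3.
Bags: B1 = {1, 2, 5, 7}  B2 = {1, 2, 4, 5}  B3 = {1, 2, 5, 6}  B4 = {1, 2, 3, 5}
Tree: B1–B2, B2–B3, B3–B4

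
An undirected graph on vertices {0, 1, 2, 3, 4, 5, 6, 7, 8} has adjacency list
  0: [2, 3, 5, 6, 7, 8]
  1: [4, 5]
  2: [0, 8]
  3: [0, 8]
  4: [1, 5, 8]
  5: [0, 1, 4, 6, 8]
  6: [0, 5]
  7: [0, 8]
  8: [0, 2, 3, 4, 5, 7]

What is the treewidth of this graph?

2

A width-2 tree decomposition is:
Bags: B1 = {0, 5, 8}  B2 = {4, 5, 8}  B3 = {0, 7, 8}  B4 = {0, 5, 6}  B5 = {0, 3, 8}  B6 = {1, 4, 5}  B7 = {0, 2, 8}
Tree: B1–B2, B1–B3, B1–B4, B1–B5, B2–B6, B1–B7
The largest bag has 3 vertices, giving width 2; this decomposition certifies tw(G) ≤ 2. On the other hand G contains the 3-clique {0, 2, 8}. A clique must lie in a single bag of any decomposition, so no decomposition can have width below 2. Therefore the treewidth is 2.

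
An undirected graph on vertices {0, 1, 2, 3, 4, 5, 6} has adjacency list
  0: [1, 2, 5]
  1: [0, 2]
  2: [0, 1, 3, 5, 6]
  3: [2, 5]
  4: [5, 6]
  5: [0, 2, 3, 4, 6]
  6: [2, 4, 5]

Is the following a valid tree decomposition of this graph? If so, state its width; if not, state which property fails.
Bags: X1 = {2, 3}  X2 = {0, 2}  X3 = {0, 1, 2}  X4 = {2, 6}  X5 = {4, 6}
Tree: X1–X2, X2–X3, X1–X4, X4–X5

A tree decomposition must satisfy three properties: every vertex lies in some bag; for every edge, both endpoints lie together in some bag; and for every vertex, the bags containing it form a connected subtree. Here vertex 5 appears in no bag, so the decomposition is invalid.

No — vertex 5 appears in no bag.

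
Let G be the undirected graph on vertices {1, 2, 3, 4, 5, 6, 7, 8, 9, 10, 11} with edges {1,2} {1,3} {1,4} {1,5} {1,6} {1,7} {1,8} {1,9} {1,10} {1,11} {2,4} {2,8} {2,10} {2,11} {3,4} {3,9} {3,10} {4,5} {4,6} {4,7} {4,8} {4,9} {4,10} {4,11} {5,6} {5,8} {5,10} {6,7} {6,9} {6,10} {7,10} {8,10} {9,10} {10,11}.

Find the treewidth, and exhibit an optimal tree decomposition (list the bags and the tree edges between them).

Every bag has size at most 5, so the width is 5 − 1 = 4 and tw(G) ≤ 4. Conversely, {1, 2, 4, 8, 10} is a clique of size 5, and the vertices of any clique must share a bag in every tree decomposition; so some bag has ≥ 5 vertices and tw(G) ≥ 4. Hence tw(G) = 4 exactly.

Treewidth 4.
One optimal decomposition is:
Bags: B1 = {1, 4, 6, 7, 10}  B2 = {1, 4, 5, 6, 10}  B3 = {1, 4, 6, 9, 10}  B4 = {1, 3, 4, 9, 10}  B5 = {1, 4, 5, 8, 10}  B6 = {1, 2, 4, 8, 10}  B7 = {1, 2, 4, 10, 11}
Tree: B1–B2, B2–B3, B3–B4, B2–B5, B5–B6, B6–B7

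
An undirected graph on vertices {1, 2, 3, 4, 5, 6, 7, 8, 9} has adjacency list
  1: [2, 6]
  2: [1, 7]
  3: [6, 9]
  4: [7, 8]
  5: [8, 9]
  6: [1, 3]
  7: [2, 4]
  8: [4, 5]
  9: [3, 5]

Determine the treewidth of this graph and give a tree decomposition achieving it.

Treewidth 2.
Bags: B1 = {2, 4, 7}  B2 = {1, 2, 4}  B3 = {1, 4, 6}  B4 = {3, 4, 6}  B5 = {3, 4, 9}  B6 = {4, 5, 9}  B7 = {4, 5, 8}
Tree: B1–B2, B2–B3, B3–B4, B4–B5, B5–B6, B6–B7

Each bag holds 3 vertices, so the decomposition has width 2, which upper-bounds the treewidth. For the lower bound, G contains the cycle 4–7–2–1–6–3–9–5–8–4, so G is not a forest; only forests have treewidth ≤ 1, hence tw(G) ≥ 2. The upper and lower bounds meet at 2, so that is the treewidth.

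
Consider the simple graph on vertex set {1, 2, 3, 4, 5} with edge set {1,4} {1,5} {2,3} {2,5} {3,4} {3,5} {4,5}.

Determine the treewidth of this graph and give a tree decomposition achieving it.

Treewidth 2.
Bags: B1 = {3, 4, 5}  B2 = {2, 3, 5}  B3 = {1, 4, 5}
Tree: B1–B2, B1–B3

The largest bag has 3 vertices, giving width 2; this decomposition certifies tw(G) ≤ 2. For the lower bound, the 3 vertices {1, 4, 5} are pairwise adjacent, and any tree decomposition puts a clique entirely inside one bag — forcing width ≥ 2. Combining the bounds, tw(G) = 2.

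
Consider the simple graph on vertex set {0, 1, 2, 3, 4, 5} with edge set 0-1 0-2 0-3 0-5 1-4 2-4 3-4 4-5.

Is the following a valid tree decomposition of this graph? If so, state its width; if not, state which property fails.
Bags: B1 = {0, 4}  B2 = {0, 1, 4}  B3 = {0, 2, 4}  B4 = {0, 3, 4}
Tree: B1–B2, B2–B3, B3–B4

A tree decomposition must satisfy three properties: every vertex lies in some bag; for every edge, both endpoints lie together in some bag; and for every vertex, the bags containing it form a connected subtree. Here vertex 5 appears in no bag, so the decomposition is invalid.

No — vertex 5 appears in no bag.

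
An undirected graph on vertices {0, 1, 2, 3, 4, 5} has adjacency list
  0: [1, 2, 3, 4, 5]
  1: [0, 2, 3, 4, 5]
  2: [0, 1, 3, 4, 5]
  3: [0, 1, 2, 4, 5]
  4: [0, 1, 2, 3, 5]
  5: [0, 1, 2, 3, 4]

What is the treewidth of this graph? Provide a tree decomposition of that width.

A single bag containing all 6 vertices is trivially a valid decomposition of width 5. For the lower bound, the 6 vertices {0, 1, 2, 3, 4, 5} are pairwise adjacent, and any tree decomposition puts a clique entirely inside one bag — forcing width ≥ 5. Combining the bounds, tw(G) = 5.

Treewidth 5.
One such decomposition:
Bags: B1 = {0, 1, 2, 3, 4, 5}
Tree: (single bag)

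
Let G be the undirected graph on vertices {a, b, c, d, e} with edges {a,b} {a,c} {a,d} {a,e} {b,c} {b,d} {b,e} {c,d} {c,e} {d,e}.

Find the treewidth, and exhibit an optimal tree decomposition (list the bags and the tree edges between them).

A single bag containing all 5 vertices is trivially a valid decomposition of width 4. For the lower bound, the 5 vertices {a, b, c, d, e} are pairwise adjacent, and any tree decomposition puts a clique entirely inside one bag — forcing width ≥ 4. Therefore the treewidth is 4.

Treewidth 4.
One optimal decomposition is:
Bags: B1 = {a, b, c, d, e}
Tree: (single bag)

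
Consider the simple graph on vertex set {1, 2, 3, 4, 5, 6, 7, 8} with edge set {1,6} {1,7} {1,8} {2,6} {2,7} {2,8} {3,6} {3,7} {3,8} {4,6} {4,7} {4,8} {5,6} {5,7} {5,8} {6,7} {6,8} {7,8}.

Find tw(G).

A width-3 tree decomposition is:
Bags: B1 = {1, 6, 7, 8}  B2 = {3, 6, 7, 8}  B3 = {4, 6, 7, 8}  B4 = {5, 6, 7, 8}  B5 = {2, 6, 7, 8}
Tree: B1–B2, B1–B3, B3–B4, B4–B5
The largest bag has 4 vertices, giving width 3; this decomposition certifies tw(G) ≤ 3. For the lower bound, the 4 vertices {1, 6, 7, 8} are pairwise adjacent, and any tree decomposition puts a clique entirely inside one bag — forcing width ≥ 3. Hence tw(G) = 3 exactly.

3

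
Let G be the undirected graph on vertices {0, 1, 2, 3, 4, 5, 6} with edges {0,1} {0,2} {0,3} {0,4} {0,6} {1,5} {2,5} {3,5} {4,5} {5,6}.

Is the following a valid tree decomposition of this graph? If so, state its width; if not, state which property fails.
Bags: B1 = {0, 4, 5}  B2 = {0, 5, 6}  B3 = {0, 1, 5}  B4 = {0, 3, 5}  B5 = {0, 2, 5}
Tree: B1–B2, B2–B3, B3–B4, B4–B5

Yes; width 2.

Vertex coverage: the bags together contain {0, 1, 2, 3, 4, 5, 6}, the full vertex set. Edge coverage: each edge of G has both endpoints in at least one bag. Running intersection: for every vertex, the bags containing it form a connected subtree. All three properties hold, so this is a valid tree decomposition of width max|bag| − 1 = 2, and hence tw(G) ≤ 2.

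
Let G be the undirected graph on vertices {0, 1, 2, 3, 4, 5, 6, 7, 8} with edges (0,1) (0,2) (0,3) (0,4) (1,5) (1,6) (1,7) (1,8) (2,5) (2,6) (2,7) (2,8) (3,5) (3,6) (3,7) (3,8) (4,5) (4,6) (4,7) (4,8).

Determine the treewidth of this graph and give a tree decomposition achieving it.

Treewidth 4.
One optimal decomposition is:
Bags: B1 = {1, 2, 3, 4, 5}  B2 = {0, 1, 2, 3, 4}  B3 = {1, 2, 3, 4, 8}  B4 = {1, 2, 3, 4, 6}  B5 = {1, 2, 3, 4, 7}
Tree: B1–B2, B2–B3, B3–B4, B4–B5

The largest bag has 5 vertices, giving width 4; this decomposition certifies tw(G) ≤ 4. For the lower bound: the 5 vertex sets {1,5}, {0,2}, {4,8}, {3}, {6} are disjoint, each induces a connected subgraph, and every pair is joined by at least one edge of G. Contracting each set to a single vertex therefore yields K_{5} as a minor, and since treewidth is minor-monotone, tw(G) ≥ tw(K_{5}) = 4. The upper and lower bounds meet at 4, so that is the treewidth.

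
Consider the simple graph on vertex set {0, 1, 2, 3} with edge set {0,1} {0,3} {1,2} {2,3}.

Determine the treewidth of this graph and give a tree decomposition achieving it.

Every bag has size at most 3, so the width is 3 − 1 = 2 and tw(G) ≤ 2. For the lower bound, G contains the cycle 3–0–1–2–3, so G is not a forest; only forests have treewidth ≤ 1, hence tw(G) ≥ 2. Hence tw(G) = 2 exactly.

Treewidth 2.
One such decomposition:
Bags: B1 = {0, 1, 3}  B2 = {1, 2, 3}
Tree: B1–B2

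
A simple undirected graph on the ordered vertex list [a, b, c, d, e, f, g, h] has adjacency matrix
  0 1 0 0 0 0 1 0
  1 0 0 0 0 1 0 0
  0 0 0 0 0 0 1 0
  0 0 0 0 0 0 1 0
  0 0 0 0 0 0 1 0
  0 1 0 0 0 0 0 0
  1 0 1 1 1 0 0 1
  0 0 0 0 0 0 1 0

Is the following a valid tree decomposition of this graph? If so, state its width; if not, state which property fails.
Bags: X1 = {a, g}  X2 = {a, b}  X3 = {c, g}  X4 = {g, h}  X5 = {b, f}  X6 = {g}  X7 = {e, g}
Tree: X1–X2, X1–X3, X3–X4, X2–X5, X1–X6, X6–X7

A tree decomposition must satisfy three properties: every vertex lies in some bag; for every edge, both endpoints lie together in some bag; and for every vertex, the bags containing it form a connected subtree. Here vertex d appears in no bag, so the decomposition is invalid.

No — vertex d appears in no bag.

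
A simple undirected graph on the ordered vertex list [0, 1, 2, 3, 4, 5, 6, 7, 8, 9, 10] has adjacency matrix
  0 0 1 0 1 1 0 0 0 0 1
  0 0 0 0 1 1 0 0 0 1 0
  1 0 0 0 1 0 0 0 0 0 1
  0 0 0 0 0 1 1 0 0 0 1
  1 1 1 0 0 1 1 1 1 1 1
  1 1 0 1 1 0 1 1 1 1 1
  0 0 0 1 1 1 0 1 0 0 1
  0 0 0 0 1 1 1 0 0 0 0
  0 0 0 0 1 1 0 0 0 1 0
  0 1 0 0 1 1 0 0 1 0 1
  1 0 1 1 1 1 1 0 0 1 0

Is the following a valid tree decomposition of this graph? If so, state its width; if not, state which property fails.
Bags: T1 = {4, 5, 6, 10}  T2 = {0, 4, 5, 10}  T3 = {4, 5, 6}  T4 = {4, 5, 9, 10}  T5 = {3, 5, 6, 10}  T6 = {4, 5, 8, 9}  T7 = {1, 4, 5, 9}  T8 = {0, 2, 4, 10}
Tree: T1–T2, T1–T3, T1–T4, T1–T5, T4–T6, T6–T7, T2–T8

A tree decomposition must satisfy three properties: every vertex lies in some bag; for every edge, both endpoints lie together in some bag; and for every vertex, the bags containing it form a connected subtree. Here vertex 7 appears in no bag, so the decomposition is invalid.

No — vertex 7 appears in no bag.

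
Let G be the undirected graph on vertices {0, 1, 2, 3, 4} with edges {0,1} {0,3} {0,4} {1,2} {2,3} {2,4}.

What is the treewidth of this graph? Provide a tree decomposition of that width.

Treewidth 2.
One such decomposition:
Bags: B1 = {0, 2, 4}  B2 = {0, 1, 2}  B3 = {0, 2, 3}
Tree: B1–B2, B2–B3

The largest bag has 3 vertices, giving width 2; this decomposition certifies tw(G) ≤ 2. For the lower bound, G contains the cycle 0–4–2–1–0, so G is not a forest; only forests have treewidth ≤ 1, hence tw(G) ≥ 2. Hence tw(G) = 2 exactly.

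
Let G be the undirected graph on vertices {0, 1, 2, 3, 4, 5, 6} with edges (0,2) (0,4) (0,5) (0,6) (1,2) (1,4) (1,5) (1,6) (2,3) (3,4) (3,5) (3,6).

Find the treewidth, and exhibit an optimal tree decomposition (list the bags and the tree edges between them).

The largest bag has 4 vertices, giving width 3; this decomposition certifies tw(G) ≤ 3. For the lower bound: the 4 vertex sets {2,3}, {0,5}, {1}, {4} are disjoint, each induces a connected subgraph, and every pair is joined by at least one edge of G. Contracting each set to a single vertex therefore yields K_{4} as a minor, and since treewidth is minor-monotone, tw(G) ≥ tw(K_{4}) = 3. The upper and lower bounds meet at 3, so that is the treewidth.

Treewidth 3.
Bags: B1 = {0, 1, 2, 3}  B2 = {0, 1, 3, 5}  B3 = {0, 1, 3, 4}  B4 = {0, 1, 3, 6}
Tree: B1–B2, B2–B3, B3–B4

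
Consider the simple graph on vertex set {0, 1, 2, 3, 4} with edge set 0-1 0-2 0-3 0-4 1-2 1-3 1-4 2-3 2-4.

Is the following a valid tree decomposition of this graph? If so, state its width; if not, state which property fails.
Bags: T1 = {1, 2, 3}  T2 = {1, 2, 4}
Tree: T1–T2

A tree decomposition must satisfy three properties: every vertex lies in some bag; for every edge, both endpoints lie together in some bag; and for every vertex, the bags containing it form a connected subtree. Here vertex 0 appears in no bag, so the decomposition is invalid.

No — vertex 0 appears in no bag.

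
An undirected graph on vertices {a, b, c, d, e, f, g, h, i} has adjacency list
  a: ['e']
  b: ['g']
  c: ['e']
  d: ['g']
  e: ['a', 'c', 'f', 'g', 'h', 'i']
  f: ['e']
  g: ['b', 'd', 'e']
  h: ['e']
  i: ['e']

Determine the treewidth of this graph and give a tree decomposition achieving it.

Treewidth 1.
Bags: B1 = {d, g}  B2 = {e, g}  B3 = {e, f}  B4 = {e, i}  B5 = {a, e}  B6 = {e, h}  B7 = {c, e}  B8 = {b, g}
Tree: B1–B2, B2–B3, B2–B4, B3–B5, B4–B6, B3–B7, B2–B8

Every bag has size at most 2, so the width is 2 − 1 = 1 and tw(G) ≤ 1. Any graph with an edge has treewidth ≥ 1, and G has the edge g–d. Therefore the treewidth is 1.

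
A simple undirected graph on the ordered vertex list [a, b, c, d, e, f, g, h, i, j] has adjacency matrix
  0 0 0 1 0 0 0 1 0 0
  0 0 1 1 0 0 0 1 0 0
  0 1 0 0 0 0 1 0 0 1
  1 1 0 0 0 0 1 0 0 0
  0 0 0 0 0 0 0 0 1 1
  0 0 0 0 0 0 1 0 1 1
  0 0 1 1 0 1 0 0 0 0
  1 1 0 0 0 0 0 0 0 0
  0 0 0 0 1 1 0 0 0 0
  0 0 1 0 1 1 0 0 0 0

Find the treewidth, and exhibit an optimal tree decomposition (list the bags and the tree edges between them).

Every bag has size at most 3, so the width is 3 − 1 = 2 and tw(G) ≤ 2. For the lower bound, G contains the cycle e–i–f–j–e, so G is not a forest; only forests have treewidth ≤ 1, hence tw(G) ≥ 2. The upper and lower bounds meet at 2, so that is the treewidth.

Treewidth 2.
One such decomposition:
Bags: B1 = {e, i, j}  B2 = {f, i, j}  B3 = {c, f, j}  B4 = {c, f, g}  B5 = {b, c, g}  B6 = {b, d, g}  B7 = {b, d, h}  B8 = {a, d, h}
Tree: B1–B2, B2–B3, B3–B4, B4–B5, B5–B6, B6–B7, B7–B8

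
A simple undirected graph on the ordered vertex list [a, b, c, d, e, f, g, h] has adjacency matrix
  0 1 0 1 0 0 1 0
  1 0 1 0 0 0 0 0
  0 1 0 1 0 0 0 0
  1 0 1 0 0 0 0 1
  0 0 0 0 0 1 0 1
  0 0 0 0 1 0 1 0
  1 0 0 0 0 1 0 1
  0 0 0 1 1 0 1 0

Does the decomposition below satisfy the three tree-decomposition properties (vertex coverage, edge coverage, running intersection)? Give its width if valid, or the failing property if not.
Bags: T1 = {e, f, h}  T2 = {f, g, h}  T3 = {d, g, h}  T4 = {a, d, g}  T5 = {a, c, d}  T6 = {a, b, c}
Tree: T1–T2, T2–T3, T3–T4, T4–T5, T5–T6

Vertex coverage: the bags together contain {a, b, c, d, e, f, g, h}, the full vertex set. Edge coverage: each edge of G has both endpoints in at least one bag. Running intersection: for every vertex, the bags containing it form a connected subtree. All three properties hold, so this is a valid tree decomposition of width max|bag| − 1 = 2, and hence tw(G) ≤ 2.

Yes; width 2.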